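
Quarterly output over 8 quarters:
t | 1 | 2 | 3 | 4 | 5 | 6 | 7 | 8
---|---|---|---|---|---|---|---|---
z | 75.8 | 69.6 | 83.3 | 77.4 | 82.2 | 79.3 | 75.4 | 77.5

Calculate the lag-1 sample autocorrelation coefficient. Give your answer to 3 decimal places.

Mean z̄ = (75.8 + 69.6 + 83.3 + 77.4 + 82.2 + 79.3 + 75.4 + 77.5)/8 = 77.5625
Numerator Σ_{t=1}^{7}(z_t−z̄)(z_{t+1}−z̄) = -28.9014
Denominator Σ(z_t−z̄)² = 128.6588
r_1 = -28.9014 / 128.6588 = -0.225

-0.225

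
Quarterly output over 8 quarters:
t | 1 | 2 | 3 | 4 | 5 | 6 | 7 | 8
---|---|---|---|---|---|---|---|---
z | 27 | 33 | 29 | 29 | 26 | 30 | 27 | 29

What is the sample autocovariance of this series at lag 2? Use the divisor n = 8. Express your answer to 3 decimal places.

0.672

Mean z̄ = (27 + 33 + 29 + 29 + 26 + 30 + 27 + 29)/8 = 28.7500
Deviations: -1.7500, 4.2500, 0.2500, 0.2500, -2.7500, 1.2500, -1.7500, 0.2500
Σ_{t=1}^{6}(z_t−z̄)(z_{t+2}−z̄) = 5.3750
γ_2 = 5.3750 / 8 = 0.672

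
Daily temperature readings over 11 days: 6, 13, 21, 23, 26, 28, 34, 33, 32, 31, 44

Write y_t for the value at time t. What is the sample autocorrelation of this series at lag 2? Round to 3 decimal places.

0.300

Mean ȳ = (6 + 13 + 21 + 23 + 26 + 28 + 34 + 33 + 32 + 31 + 44)/11 = 26.4545
Numerator Σ_{t=1}^{9}(y_t−ȳ)(y_{t+2}−ȳ) = 330.7686
Denominator Σ(y_t−ȳ)² = 1102.7273
r_2 = 330.7686 / 1102.7273 = 0.300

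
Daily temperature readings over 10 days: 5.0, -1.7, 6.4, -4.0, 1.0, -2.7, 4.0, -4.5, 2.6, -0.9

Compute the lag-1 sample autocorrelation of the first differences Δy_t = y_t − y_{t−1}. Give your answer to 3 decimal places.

-0.862

First differences Δy: -6.7, 8.1, -10.4, 5.0, -3.7, 6.7, -8.5, 7.1, -3.5
Mean of differences = -0.6556
Numerator Σ(Δy_t−Δȳ)(Δy_{t+1}−Δȳ) = -373.5609
Denominator Σ(Δy_t−Δȳ)² = 433.2822
r_1(Δy) = -373.5609 / 433.2822 = -0.862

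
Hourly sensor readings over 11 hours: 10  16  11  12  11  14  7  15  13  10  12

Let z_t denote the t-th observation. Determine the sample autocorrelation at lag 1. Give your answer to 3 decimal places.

Mean z̄ = (10 + 16 + 11 + 12 + 11 + 14 + 7 + 15 + 13 + 10 + 12)/11 = 11.9091
Numerator Σ_{t=1}^{10}(z_t−z̄)(z_{t+1}−z̄) = -37.9174
Denominator Σ(z_t−z̄)² = 64.9091
r_1 = -37.9174 / 64.9091 = -0.584

-0.584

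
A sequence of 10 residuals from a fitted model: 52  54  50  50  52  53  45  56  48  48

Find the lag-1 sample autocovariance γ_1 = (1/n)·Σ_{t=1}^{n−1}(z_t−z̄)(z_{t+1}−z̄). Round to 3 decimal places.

-4.604

Mean z̄ = (52 + 54 + 50 + 50 + 52 + 53 + 45 + 56 + 48 + 48)/10 = 50.8000
Σ_{t=1}^{9}(z_t−z̄)(z_{t+1}−z̄) = -46.0400
γ_1 = -46.0400 / 10 = -4.604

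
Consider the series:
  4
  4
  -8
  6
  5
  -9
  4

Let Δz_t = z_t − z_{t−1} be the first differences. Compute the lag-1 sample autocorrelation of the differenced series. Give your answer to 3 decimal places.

First differences Δz: 0, -12, 14, -1, -14, 13
Mean of differences = 0.0000
Numerator Σ(Δz_t−Δz̄)(Δz_{t+1}−Δz̄) = -350.0000
Denominator Σ(Δz_t−Δz̄)² = 706.0000
r_1(Δz) = -350.0000 / 706.0000 = -0.496

-0.496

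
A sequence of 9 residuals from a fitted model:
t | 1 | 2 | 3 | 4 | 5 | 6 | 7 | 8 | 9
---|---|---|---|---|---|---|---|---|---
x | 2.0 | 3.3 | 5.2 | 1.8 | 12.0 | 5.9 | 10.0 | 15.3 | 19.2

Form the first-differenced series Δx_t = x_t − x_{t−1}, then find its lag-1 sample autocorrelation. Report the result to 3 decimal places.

First differences Δx: 1.3, 1.9, -3.4, 10.2, -6.1, 4.1, 5.3, 3.9
Mean of differences = 2.1500
Numerator Σ(Δx_t−Δx̄)(Δx_{t+1}−Δx̄) = -113.9225
Denominator Σ(Δx_t−Δx̄)² = 181.2400
r_1(Δx) = -113.9225 / 181.2400 = -0.629

-0.629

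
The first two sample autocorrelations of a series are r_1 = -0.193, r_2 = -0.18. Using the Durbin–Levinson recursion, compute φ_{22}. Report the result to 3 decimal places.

φ_{22} = (r_2 − r_1²) / (1 − r_1²)
r_1² = (-0.193)² = 0.037249
Numerator = -0.18 − 0.0372 = -0.2172; denominator = 1 − 0.0372 = 0.9628
φ_{22} = -0.2172 / 0.9628 = -0.226

-0.226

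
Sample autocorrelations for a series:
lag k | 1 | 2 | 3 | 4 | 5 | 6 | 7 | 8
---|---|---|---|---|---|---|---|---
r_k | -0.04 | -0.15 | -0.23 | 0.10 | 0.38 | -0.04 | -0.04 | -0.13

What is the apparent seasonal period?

The largest autocorrelation is r_5 = 0.38; the remaining lags stay at or below 0.10.
The dominant spike at lag 5 indicates a seasonal period of 5.

5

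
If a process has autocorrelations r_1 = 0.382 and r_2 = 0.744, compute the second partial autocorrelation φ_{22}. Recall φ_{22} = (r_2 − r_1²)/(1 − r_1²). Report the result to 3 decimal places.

0.700

φ_{22} = (r_2 − r_1²) / (1 − r_1²)
r_1² = (0.382)² = 0.145924
Numerator = 0.744 − 0.1459 = 0.5981; denominator = 1 − 0.1459 = 0.8541
φ_{22} = 0.5981 / 0.8541 = 0.700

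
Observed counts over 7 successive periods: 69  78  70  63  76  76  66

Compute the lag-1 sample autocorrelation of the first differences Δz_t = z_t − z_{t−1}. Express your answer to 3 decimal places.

-0.235

First differences Δz: 9, -8, -7, 13, 0, -10
Mean of differences = -0.5000
Numerator Σ(Δz_t−Δz̄)(Δz_{t+1}−Δz̄) = -108.2500
Denominator Σ(Δz_t−Δz̄)² = 461.5000
r_1(Δz) = -108.2500 / 461.5000 = -0.235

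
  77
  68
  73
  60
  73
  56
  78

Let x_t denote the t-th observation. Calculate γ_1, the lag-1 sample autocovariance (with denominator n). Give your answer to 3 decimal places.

Mean x̄ = (77 + 68 + 73 + 60 + 73 + 56 + 78)/7 = 69.2857
Deviations: 7.7143, -1.2857, 3.7143, -9.2857, 3.7143, -13.2857, 8.7143
Σ_{t=1}^{6}(x_t−x̄)(x_{t+1}−x̄) = -248.7959
γ_1 = -248.7959 / 7 = -35.542

-35.542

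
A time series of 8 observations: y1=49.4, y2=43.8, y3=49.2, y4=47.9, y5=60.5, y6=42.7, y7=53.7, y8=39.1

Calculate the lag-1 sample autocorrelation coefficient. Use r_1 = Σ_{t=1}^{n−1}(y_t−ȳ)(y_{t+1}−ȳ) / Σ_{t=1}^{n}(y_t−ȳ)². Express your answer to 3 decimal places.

-0.513

Mean ȳ = (49.4 + 43.8 + 49.2 + 47.9 + 60.5 + 42.7 + 53.7 + 39.1)/8 = 48.2875
Numerator Σ_{t=1}^{7}(y_t−ȳ)(y_{t+1}−ȳ) = -162.3802
Denominator Σ(y_t−ȳ)² = 316.4288
r_1 = -162.3802 / 316.4288 = -0.513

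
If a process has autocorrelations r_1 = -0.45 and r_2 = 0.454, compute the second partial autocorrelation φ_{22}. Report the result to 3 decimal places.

φ_{22} = (r_2 − r_1²) / (1 − r_1²)
r_1² = (-0.45)² = 0.2025
Numerator = 0.454 − 0.2025 = 0.2515; denominator = 1 − 0.2025 = 0.7975
φ_{22} = 0.2515 / 0.7975 = 0.315

0.315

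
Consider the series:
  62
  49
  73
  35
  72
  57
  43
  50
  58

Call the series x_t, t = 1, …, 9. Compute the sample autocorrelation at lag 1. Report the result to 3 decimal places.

Mean x̄ = (62 + 49 + 73 + 35 + 72 + 57 + 43 + 50 + 58)/9 = 55.4444
Numerator Σ_{t=1}^{8}(x_t−x̄)(x_{t+1}−x̄) = -792.5309
Denominator Σ(x_t−x̄)² = 1278.2222
r_1 = -792.5309 / 1278.2222 = -0.620

-0.620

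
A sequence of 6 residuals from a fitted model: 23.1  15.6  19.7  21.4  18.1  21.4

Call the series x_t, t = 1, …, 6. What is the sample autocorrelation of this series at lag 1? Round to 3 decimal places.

Mean x̄ = (23.1 + 15.6 + 19.7 + 21.4 + 18.1 + 21.4)/6 = 19.8833
Deviations from mean: 3.2167, -4.2833, -0.1833, 1.5167, -1.7833, 1.5167
Numerator Σ_{t=1}^{5}(x_t−x̄)(x_{t+1}−x̄) = -18.6803
Denominator Σ(x_t−x̄)² = 36.5083
r_1 = -18.6803 / 36.5083 = -0.512

-0.512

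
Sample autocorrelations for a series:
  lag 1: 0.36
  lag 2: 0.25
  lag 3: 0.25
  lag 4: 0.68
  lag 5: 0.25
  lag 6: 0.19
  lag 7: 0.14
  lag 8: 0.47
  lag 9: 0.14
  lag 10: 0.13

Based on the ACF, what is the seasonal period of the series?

The largest autocorrelation is r_4 = 0.68, with a weaker echo at lag 8 (0.47); the remaining lags stay at or below 0.36. The elevated value at lag 1 (0.36), dropping to 0.25 at lag 2, reflects decaying short-term dependence rather than seasonality.
The dominant spike at lag 4 indicates a seasonal period of 4.

4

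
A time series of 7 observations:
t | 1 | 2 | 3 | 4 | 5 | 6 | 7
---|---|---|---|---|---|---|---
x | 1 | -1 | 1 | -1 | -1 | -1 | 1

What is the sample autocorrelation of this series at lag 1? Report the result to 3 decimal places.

-0.357

Mean x̄ = (1 − 1 + 1 − 1 − 1 − 1 + 1)/7 = -0.1429
Deviations from mean: 1.1429, -0.8571, 1.1429, -0.8571, -0.8571, -0.8571, 1.1429
Σ(x_t−x̄)(x_{t+1}−x̄) = (-0.9796) + (-0.9796) + (-0.9796) + (0.7347) + (0.7347) + (-0.9796) = -2.4490
Denominator Σ(x_t−x̄)² = 6.8571
r_1 = -2.4490 / 6.8571 = -0.357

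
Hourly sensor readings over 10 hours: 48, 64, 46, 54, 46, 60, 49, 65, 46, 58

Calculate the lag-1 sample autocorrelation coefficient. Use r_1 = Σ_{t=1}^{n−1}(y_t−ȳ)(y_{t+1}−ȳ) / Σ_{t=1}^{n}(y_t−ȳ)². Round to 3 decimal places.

Mean ȳ = (48 + 64 + 46 + 54 + 46 + 60 + 49 + 65 + 46 + 58)/10 = 53.6000
Numerator Σ_{t=1}^{9}(y_t−ȳ)(y_{t+1}−ȳ) = -393.9600
Denominator Σ(y_t−ȳ)² = 524.4000
r_1 = -393.9600 / 524.4000 = -0.751

-0.751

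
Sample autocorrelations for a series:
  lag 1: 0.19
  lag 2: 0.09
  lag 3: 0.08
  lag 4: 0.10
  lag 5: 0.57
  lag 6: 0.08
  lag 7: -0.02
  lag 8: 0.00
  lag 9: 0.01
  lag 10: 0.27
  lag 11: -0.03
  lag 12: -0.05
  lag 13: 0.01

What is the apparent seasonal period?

The largest autocorrelation is r_5 = 0.57, with a weaker echo at lag 10 (0.27); the remaining lags stay at or below 0.19.
The dominant spike at lag 5 indicates a seasonal period of 5.

5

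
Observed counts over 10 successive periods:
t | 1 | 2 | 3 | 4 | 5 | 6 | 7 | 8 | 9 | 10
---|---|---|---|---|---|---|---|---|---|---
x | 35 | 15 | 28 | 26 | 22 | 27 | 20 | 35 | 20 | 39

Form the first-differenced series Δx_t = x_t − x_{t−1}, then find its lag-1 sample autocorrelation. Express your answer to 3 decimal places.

First differences Δx: -20, 13, -2, -4, 5, -7, 15, -15, 19
Mean of differences = 0.4444
Numerator Σ(Δx_t−Δx̄)(Δx_{t+1}−Δx̄) = -950.4198
Denominator Σ(Δx_t−Δx̄)² = 1472.2222
r_1(Δx) = -950.4198 / 1472.2222 = -0.646

-0.646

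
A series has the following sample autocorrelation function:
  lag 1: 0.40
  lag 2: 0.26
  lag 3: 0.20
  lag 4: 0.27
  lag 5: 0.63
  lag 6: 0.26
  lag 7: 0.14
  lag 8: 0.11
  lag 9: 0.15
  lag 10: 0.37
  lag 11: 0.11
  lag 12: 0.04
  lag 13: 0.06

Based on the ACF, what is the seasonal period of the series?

5

The largest autocorrelation is r_5 = 0.63; the remaining lags stay at or below 0.40. The elevated value at lag 1 (0.40), dropping to 0.26 at lag 2, reflects decaying short-term dependence rather than seasonality.
The dominant spike at lag 5 indicates a seasonal period of 5.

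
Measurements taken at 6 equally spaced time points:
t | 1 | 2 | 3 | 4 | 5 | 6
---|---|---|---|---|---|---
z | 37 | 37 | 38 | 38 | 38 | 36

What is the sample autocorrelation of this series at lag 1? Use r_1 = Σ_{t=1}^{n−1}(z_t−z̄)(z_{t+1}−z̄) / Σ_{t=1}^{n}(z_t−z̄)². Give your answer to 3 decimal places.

-0.033

Mean z̄ = (37 + 37 + 38 + 38 + 38 + 36)/6 = 37.3333
Deviations from mean: -0.3333, -0.3333, 0.6667, 0.6667, 0.6667, -1.3333
Numerator Σ_{t=1}^{5}(z_t−z̄)(z_{t+1}−z̄) = -0.1111
Denominator Σ(z_t−z̄)² = 3.3333
r_1 = -0.1111 / 3.3333 = -0.033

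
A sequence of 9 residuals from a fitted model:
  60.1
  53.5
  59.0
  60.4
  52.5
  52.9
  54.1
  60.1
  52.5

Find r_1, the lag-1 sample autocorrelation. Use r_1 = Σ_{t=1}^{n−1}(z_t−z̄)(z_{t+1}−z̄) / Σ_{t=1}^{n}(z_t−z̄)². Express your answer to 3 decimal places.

-0.240

Mean z̄ = (60.1 + 53.5 + 59.0 + 60.4 + 52.5 + 52.9 + 54.1 + 60.1 + 52.5)/9 = 56.1222
Numerator Σ_{t=1}^{8}(z_t−z̄)(z_{t+1}−z̄) = -25.4260
Denominator Σ(z_t−z̄)² = 105.8156
r_1 = -25.4260 / 105.8156 = -0.240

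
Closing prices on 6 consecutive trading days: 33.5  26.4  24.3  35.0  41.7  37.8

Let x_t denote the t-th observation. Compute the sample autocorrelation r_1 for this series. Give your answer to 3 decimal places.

Mean x̄ = (33.5 + 26.4 + 24.3 + 35.0 + 41.7 + 37.8)/6 = 33.1167
Deviations from mean: 0.3833, -6.7167, -8.8167, 1.8833, 8.5833, 4.6833
Σ(x_t−x̄)(x_{t+1}−x̄) = (-2.5747) + (59.2186) + (-16.6047) + (16.1653) + (40.1986) = 96.4031
Denominator Σ(x_t−x̄)² = 222.1483
r_1 = 96.4031 / 222.1483 = 0.434

0.434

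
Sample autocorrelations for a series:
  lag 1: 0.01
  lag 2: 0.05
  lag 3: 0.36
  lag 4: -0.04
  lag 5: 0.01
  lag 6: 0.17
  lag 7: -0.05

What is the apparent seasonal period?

3

The largest autocorrelation is r_3 = 0.36, with a weaker echo at lag 6 (0.17); the remaining lags stay at or below 0.05.
The dominant spike at lag 3 indicates a seasonal period of 3.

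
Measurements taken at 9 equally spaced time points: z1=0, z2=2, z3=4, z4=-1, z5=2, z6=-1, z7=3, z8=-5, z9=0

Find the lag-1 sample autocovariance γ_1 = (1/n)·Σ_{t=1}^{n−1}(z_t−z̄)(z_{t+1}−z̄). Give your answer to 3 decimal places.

-2.219

Mean z̄ = (0 + 2 + 4 − 1 + 2 − 1 + 3 − 5 + 0)/9 = 0.4444
Σ_{t=1}^{8}(z_t−z̄)(z_{t+1}−z̄) = -19.9753
γ_1 = -19.9753 / 9 = -2.219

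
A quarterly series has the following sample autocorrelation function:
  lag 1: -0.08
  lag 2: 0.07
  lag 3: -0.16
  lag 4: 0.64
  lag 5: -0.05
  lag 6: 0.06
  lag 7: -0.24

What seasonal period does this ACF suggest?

4

The largest autocorrelation is r_4 = 0.64; the remaining lags stay at or below 0.07.
The dominant spike at lag 4 indicates a seasonal period of 4.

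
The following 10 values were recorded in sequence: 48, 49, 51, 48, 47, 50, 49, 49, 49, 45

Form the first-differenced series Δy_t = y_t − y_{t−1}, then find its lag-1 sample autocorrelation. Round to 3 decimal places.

First differences Δy: 1, 2, -3, -1, 3, -1, 0, 0, -4
Mean of differences = -0.3333
Numerator Σ(Δy_t−Δȳ)(Δy_{t+1}−Δȳ) = -7.1111
Denominator Σ(Δy_t−Δȳ)² = 40.0000
r_1(Δy) = -7.1111 / 40.0000 = -0.178

-0.178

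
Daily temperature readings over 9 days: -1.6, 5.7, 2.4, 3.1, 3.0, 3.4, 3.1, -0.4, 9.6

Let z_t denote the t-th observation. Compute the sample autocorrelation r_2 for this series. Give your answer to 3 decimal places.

0.028

Mean z̄ = (-1.6 + 5.7 + 2.4 + 3.1 + 3.0 + 3.4 + 3.1 − 0.4 + 9.6)/9 = 3.1444
Numerator Σ_{t=1}^{7}(z_t−z̄)(z_{t+2}−z̄) = 2.3283
Denominator Σ(z_t−z̄)² = 83.9222
r_2 = 2.3283 / 83.9222 = 0.028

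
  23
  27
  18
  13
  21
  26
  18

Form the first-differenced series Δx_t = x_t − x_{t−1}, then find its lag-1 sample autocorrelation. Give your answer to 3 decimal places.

First differences Δx: 4, -9, -5, 8, 5, -8
Mean of differences = -0.8333
Numerator Σ(Δx_t−Δx̄)(Δx_{t+1}−Δx̄) = -32.5278
Denominator Σ(Δx_t−Δx̄)² = 270.8333
r_1(Δx) = -32.5278 / 270.8333 = -0.120

-0.120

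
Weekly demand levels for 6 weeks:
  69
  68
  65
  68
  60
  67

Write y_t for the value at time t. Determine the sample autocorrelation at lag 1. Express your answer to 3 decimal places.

Mean ȳ = (69 + 68 + 65 + 68 + 60 + 67)/6 = 66.1667
Deviations from mean: 2.8333, 1.8333, -1.1667, 1.8333, -6.1667, 0.8333
Numerator Σ_{t=1}^{5}(y_t−ȳ)(y_{t+1}−ȳ) = -15.5278
Denominator Σ(y_t−ȳ)² = 54.8333
r_1 = -15.5278 / 54.8333 = -0.283

-0.283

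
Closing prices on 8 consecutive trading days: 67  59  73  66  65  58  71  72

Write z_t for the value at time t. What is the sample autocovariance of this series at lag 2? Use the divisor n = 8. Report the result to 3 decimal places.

Mean z̄ = (67 + 59 + 73 + 66 + 65 + 58 + 71 + 72)/8 = 66.3750
Σ_{t=1}^{6}(z_t−z̄)(z_{t+2}−z̄) = -52.5313
γ_2 = -52.5313 / 8 = -6.566

-6.566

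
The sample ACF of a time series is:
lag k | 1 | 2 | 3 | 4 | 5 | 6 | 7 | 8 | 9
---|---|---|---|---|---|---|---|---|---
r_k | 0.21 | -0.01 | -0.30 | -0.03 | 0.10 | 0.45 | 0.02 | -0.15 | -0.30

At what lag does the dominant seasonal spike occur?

The largest autocorrelation is r_6 = 0.45; the remaining lags stay at or below 0.21.
The dominant spike at lag 6 indicates a seasonal period of 6.

6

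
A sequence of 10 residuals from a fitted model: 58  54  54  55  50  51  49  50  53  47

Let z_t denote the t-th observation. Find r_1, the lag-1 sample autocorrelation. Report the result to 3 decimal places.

0.206

Mean z̄ = (58 + 54 + 54 + 55 + 50 + 51 + 49 + 50 + 53 + 47)/10 = 52.1000
Numerator Σ_{t=1}^{9}(z_t−z̄)(z_{t+1}−z̄) = 19.9900
Denominator Σ(z_t−z̄)² = 96.9000
r_1 = 19.9900 / 96.9000 = 0.206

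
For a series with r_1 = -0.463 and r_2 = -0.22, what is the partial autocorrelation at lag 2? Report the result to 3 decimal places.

φ_{22} = (r_2 − r_1²) / (1 − r_1²)
r_1² = (-0.463)² = 0.214369
Numerator = -0.22 − 0.2144 = -0.4344; denominator = 1 − 0.2144 = 0.7856
φ_{22} = -0.4344 / 0.7856 = -0.553

-0.553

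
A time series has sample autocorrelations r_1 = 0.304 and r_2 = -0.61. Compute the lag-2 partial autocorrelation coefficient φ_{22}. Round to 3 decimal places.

φ_{22} = (r_2 − r_1²) / (1 − r_1²)
r_1² = (0.304)² = 0.092416
Numerator = -0.61 − 0.0924 = -0.7024; denominator = 1 − 0.0924 = 0.9076
φ_{22} = -0.7024 / 0.9076 = -0.774

-0.774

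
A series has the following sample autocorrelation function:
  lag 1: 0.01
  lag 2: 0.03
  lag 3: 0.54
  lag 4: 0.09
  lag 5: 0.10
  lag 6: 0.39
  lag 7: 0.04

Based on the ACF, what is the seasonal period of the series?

The largest autocorrelation is r_3 = 0.54, with a weaker echo at lag 6 (0.39); the remaining lags stay at or below 0.10.
The dominant spike at lag 3 indicates a seasonal period of 3.

3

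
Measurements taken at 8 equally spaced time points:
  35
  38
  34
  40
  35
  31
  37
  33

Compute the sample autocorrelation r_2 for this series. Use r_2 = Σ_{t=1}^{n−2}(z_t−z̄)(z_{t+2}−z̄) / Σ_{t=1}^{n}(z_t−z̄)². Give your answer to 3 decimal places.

Mean z̄ = (35 + 38 + 34 + 40 + 35 + 31 + 37 + 33)/8 = 35.3750
Σ(z_t−z̄)(z_{t+2}−z̄) = (0.5156) + (12.1406) + (0.5156) + (-20.2344) + (-0.6094) + (10.3906) = 2.7188
Denominator Σ(z_t−z̄)² = 57.8750
r_2 = 2.7188 / 57.8750 = 0.047

0.047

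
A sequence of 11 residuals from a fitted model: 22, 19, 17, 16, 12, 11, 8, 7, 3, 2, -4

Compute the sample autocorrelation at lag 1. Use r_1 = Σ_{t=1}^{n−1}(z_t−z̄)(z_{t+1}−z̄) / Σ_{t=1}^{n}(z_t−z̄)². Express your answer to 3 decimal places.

0.658

Mean z̄ = (22 + 19 + 17 + 16 + 12 + 11 + 8 + 7 + 3 + 2 − 4)/11 = 10.2727
Numerator Σ_{t=1}^{10}(z_t−z̄)(z_{t+1}−z̄) = 418.5620
Denominator Σ(z_t−z̄)² = 636.1818
r_1 = 418.5620 / 636.1818 = 0.658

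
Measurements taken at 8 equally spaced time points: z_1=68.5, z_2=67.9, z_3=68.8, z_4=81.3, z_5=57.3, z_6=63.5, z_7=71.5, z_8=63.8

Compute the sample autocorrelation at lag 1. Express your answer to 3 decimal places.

Mean z̄ = (68.5 + 67.9 + 68.8 + 81.3 + 57.3 + 63.5 + 71.5 + 63.8)/8 = 67.8250
Numerator Σ_{t=1}^{7}(z_t−z̄)(z_{t+1}−z̄) = -113.7281
Denominator Σ(z_t−z̄)² = 342.1750
r_1 = -113.7281 / 342.1750 = -0.332

-0.332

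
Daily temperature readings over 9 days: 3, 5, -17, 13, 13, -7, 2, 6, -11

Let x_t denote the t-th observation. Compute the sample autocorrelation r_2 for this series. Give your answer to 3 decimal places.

Mean x̄ = (3 + 5 − 17 + 13 + 13 − 7 + 2 + 6 − 11)/9 = 0.7778
Numerator Σ_{t=1}^{7}(x_t−x̄)(x_{t+2}−x̄) = -340.3210
Denominator Σ(x_t−x̄)² = 865.5556
r_2 = -340.3210 / 865.5556 = -0.393

-0.393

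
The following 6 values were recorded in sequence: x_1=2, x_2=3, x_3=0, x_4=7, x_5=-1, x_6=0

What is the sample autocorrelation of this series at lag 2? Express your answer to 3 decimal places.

0.034

Mean x̄ = (2 + 3 + 0 + 7 − 1 + 0)/6 = 1.8333
Deviations from mean: 0.1667, 1.1667, -1.8333, 5.1667, -2.8333, -1.8333
Σ(x_t−x̄)(x_{t+2}−x̄) = (-0.3056) + (6.0278) + (5.1944) + (-9.4722) = 1.4444
Denominator Σ(x_t−x̄)² = 42.8333
r_2 = 1.4444 / 42.8333 = 0.034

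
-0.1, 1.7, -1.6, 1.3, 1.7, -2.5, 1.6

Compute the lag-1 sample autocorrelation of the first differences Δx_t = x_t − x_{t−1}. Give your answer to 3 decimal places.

First differences Δx: 1.8, -3.3, 2.9, 0.4, -4.2, 4.1
Mean of differences = 0.2833
Numerator Σ(Δx_t−Δx̄)(Δx_{t+1}−Δx̄) = -32.1403
Denominator Σ(Δx_t−Δx̄)² = 56.6683
r_1(Δx) = -32.1403 / 56.6683 = -0.567

-0.567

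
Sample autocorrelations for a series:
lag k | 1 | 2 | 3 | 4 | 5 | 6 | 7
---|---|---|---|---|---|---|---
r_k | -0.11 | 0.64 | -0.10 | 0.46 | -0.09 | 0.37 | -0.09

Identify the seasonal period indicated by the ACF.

The largest autocorrelation is r_2 = 0.64, with weaker echoes at lags 4 (0.46) and 6 (0.37); the remaining lags stay at or below -0.09.
The dominant spike at lag 2 indicates a seasonal period of 2.

2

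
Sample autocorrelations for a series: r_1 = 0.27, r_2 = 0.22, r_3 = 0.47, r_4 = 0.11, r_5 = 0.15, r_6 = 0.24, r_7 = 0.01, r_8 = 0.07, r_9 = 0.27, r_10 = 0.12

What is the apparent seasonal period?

The largest autocorrelation is r_3 = 0.47; the remaining lags stay at or below 0.27. The elevated value at lag 1 (0.27), dropping to 0.22 at lag 2, reflects decaying short-term dependence rather than seasonality.
The dominant spike at lag 3 indicates a seasonal period of 3.

3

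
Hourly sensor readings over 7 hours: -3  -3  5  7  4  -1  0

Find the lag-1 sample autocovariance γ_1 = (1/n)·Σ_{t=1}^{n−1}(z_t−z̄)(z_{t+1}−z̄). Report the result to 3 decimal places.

Mean z̄ = (-3 − 3 + 5 + 7 + 4 − 1 + 0)/7 = 1.2857
Deviations: -4.2857, -4.2857, 3.7143, 5.7143, 2.7143, -2.2857, -1.2857
Σ_{t=1}^{6}(z_t−z̄)(z_{t+1}−z̄) = 35.9184
γ_1 = 35.9184 / 7 = 5.131

5.131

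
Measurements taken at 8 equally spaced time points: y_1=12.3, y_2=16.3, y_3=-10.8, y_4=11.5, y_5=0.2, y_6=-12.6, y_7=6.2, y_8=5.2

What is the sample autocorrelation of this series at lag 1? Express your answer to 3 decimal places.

Mean ȳ = (12.3 + 16.3 − 10.8 + 11.5 + 0.2 − 12.6 + 6.2 + 5.2)/8 = 3.5375
Deviations from mean: 8.7625, 12.7625, -14.3375, 7.9625, -3.3375, -16.1375, 2.6625, 1.6625
Σ(y_t−ȳ)(y_{t+1}−ȳ) = (111.8314) + (-182.9823) + (-114.1623) + (-26.5748) + (53.8589) + (-42.9661) + (4.4264) = -196.5689
Denominator Σ(y_t−ȳ)² = 790.0388
r_1 = -196.5689 / 790.0388 = -0.249

-0.249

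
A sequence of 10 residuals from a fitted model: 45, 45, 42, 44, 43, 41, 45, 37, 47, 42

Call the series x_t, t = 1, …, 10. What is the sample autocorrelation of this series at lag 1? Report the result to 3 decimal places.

-0.607

Mean x̄ = (45 + 45 + 42 + 44 + 43 + 41 + 45 + 37 + 47 + 42)/10 = 43.1000
Numerator Σ_{t=1}^{9}(x_t−x̄)(x_{t+1}−x̄) = -43.0100
Denominator Σ(x_t−x̄)² = 70.9000
r_1 = -43.0100 / 70.9000 = -0.607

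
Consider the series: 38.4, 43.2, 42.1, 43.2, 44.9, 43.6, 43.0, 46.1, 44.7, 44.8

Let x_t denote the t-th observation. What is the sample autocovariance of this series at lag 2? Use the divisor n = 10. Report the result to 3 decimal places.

0.775

Mean x̄ = (38.4 + 43.2 + 42.1 + 43.2 + 44.9 + 43.6 + 43.0 + 46.1 + 44.7 + 44.8)/10 = 43.4000
Σ_{t=1}^{8}(x_t−x̄)(x_{t+2}−x̄) = 7.7500
γ_2 = 7.7500 / 10 = 0.775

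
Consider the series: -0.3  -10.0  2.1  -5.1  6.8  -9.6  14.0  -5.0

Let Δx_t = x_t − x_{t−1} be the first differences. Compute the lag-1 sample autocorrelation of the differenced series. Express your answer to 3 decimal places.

-0.807

First differences Δx: -9.7, 12.1, -7.2, 11.9, -16.4, 23.6, -19.0
Mean of differences = -0.6714
Numerator Σ(Δx_t−Δx̄)(Δx_{t+1}−Δx̄) = -1305.1065
Denominator Σ(Δx_t−Δx̄)² = 1617.7143
r_1(Δx) = -1305.1065 / 1617.7143 = -0.807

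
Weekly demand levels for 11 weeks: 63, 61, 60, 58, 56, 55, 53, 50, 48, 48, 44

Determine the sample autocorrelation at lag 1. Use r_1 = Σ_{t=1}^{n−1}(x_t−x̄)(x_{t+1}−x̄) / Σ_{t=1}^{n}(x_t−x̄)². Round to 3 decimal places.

Mean x̄ = (63 + 61 + 60 + 58 + 56 + 55 + 53 + 50 + 48 + 48 + 44)/11 = 54.1818
Numerator Σ_{t=1}^{10}(x_t−x̄)(x_{t+1}−x̄) = 261.4215
Denominator Σ(x_t−x̄)² = 375.6364
r_1 = 261.4215 / 375.6364 = 0.696

0.696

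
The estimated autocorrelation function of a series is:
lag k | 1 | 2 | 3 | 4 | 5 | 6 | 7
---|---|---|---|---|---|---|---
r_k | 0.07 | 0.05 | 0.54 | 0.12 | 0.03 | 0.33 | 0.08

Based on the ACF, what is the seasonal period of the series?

3

The largest autocorrelation is r_3 = 0.54, with a weaker echo at lag 6 (0.33); the remaining lags stay at or below 0.12.
The dominant spike at lag 3 indicates a seasonal period of 3.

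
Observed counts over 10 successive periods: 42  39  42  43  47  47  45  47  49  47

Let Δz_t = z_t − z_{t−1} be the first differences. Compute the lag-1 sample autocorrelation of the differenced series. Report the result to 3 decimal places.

First differences Δz: -3, 3, 1, 4, 0, -2, 2, 2, -2
Mean of differences = 0.5556
Numerator Σ(Δz_t−Δz̄)(Δz_{t+1}−Δz̄) = -11.8642
Denominator Σ(Δz_t−Δz̄)² = 48.2222
r_1(Δz) = -11.8642 / 48.2222 = -0.246

-0.246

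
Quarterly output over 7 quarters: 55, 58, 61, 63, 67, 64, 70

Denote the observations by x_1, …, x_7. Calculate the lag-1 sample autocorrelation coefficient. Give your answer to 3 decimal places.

0.380

Mean x̄ = (55 + 58 + 61 + 63 + 67 + 64 + 70)/7 = 62.5714
Numerator Σ_{t=1}^{6}(x_t−x̄)(x_{t+1}−x̄) = 59.9592
Denominator Σ(x_t−x̄)² = 157.7143
r_1 = 59.9592 / 157.7143 = 0.380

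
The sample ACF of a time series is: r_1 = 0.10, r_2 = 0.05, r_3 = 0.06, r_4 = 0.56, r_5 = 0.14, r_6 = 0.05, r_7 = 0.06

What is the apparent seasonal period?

The largest autocorrelation is r_4 = 0.56; the remaining lags stay at or below 0.14.
The dominant spike at lag 4 indicates a seasonal period of 4.

4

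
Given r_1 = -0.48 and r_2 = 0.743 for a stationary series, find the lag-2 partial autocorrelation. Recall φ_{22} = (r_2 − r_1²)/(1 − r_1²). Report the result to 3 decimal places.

0.666

φ_{22} = (r_2 − r_1²) / (1 − r_1²)
r_1² = (-0.48)² = 0.2304
Numerator = 0.743 − 0.2304 = 0.5126; denominator = 1 − 0.2304 = 0.7696
φ_{22} = 0.5126 / 0.7696 = 0.666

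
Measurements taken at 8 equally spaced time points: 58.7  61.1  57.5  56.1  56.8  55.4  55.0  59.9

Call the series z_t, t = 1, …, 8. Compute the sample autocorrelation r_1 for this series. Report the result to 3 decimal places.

Mean z̄ = (58.7 + 61.1 + 57.5 + 56.1 + 56.8 + 55.4 + 55.0 + 59.9)/8 = 57.5625
Deviations from mean: 1.1375, 3.5375, -0.0625, -1.4625, -0.7625, -2.1625, -2.5625, 2.3375
Σ(z_t−z̄)(z_{t+1}−z̄) = (4.0239) + (-0.2211) + (0.0914) + (1.1152) + (1.6489) + (5.5414) + (-5.9898) = 6.2098
Denominator Σ(z_t−z̄)² = 33.2388
r_1 = 6.2098 / 33.2388 = 0.187

0.187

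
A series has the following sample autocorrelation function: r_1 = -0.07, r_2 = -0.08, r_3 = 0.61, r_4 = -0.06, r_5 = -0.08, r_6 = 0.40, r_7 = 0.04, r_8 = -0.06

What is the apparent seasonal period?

3

The largest autocorrelation is r_3 = 0.61, with a weaker echo at lag 6 (0.40); the remaining lags stay at or below 0.04.
The dominant spike at lag 3 indicates a seasonal period of 3.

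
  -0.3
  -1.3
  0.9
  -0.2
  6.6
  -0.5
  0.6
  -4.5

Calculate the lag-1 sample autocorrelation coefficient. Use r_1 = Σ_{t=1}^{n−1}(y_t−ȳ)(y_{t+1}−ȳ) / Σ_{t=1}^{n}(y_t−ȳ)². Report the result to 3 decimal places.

Mean ȳ = (-0.3 − 1.3 + 0.9 − 0.2 + 6.6 − 0.5 + 0.6 − 4.5)/8 = 0.1625
Deviations from mean: -0.4625, -1.4625, 0.7375, -0.3625, 6.4375, -0.6625, 0.4375, -4.6625
Numerator Σ_{t=1}^{7}(y_t−ȳ)(y_{t+1}−ȳ) = -9.5977
Denominator Σ(y_t−ȳ)² = 66.8388
r_1 = -9.5977 / 66.8388 = -0.144

-0.144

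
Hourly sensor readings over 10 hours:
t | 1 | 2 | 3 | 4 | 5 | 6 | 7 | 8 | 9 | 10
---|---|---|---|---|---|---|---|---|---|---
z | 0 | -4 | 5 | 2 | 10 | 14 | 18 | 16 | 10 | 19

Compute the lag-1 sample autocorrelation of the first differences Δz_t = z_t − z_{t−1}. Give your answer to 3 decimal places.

-0.435

First differences Δz: -4, 9, -3, 8, 4, 4, -2, -6, 9
Mean of differences = 2.1111
Numerator Σ(Δz_t−Δz̄)(Δz_{t+1}−Δz̄) = -123.0123
Denominator Σ(Δz_t−Δz̄)² = 282.8889
r_1(Δz) = -123.0123 / 282.8889 = -0.435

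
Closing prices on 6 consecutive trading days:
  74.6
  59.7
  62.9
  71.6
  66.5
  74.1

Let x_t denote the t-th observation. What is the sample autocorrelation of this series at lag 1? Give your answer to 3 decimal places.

-0.224

Mean x̄ = (74.6 + 59.7 + 62.9 + 71.6 + 66.5 + 74.1)/6 = 68.2333
Deviations from mean: 6.3667, -8.5333, -5.3333, 3.3667, -1.7333, 5.8667
Numerator Σ_{t=1}^{5}(x_t−x̄)(x_{t+1}−x̄) = -42.7778
Denominator Σ(x_t−x̄)² = 190.5533
r_1 = -42.7778 / 190.5533 = -0.224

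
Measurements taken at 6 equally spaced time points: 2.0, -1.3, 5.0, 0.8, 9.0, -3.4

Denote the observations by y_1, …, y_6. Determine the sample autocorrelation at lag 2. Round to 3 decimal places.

0.316

Mean ȳ = (2.0 − 1.3 + 5.0 + 0.8 + 9.0 − 3.4)/6 = 2.0167
Deviations from mean: -0.0167, -3.3167, 2.9833, -1.2167, 6.9833, -5.4167
Σ(y_t−ȳ)(y_{t+2}−ȳ) = (-0.0497) + (4.0353) + (20.8336) + (6.5903) = 31.4094
Denominator Σ(y_t−ȳ)² = 99.4883
r_2 = 31.4094 / 99.4883 = 0.316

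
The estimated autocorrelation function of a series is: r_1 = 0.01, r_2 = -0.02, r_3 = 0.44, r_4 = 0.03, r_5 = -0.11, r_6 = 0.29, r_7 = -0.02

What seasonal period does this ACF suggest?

The largest autocorrelation is r_3 = 0.44, with a weaker echo at lag 6 (0.29); the remaining lags stay at or below 0.03.
The dominant spike at lag 3 indicates a seasonal period of 3.

3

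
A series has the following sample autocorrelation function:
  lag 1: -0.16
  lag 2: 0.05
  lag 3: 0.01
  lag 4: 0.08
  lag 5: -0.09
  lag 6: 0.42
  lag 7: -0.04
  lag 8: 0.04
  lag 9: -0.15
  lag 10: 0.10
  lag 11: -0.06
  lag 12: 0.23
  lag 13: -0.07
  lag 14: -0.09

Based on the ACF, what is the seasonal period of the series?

The largest autocorrelation is r_6 = 0.42, with a weaker echo at lag 12 (0.23); the remaining lags stay at or below 0.10.
The dominant spike at lag 6 indicates a seasonal period of 6.

6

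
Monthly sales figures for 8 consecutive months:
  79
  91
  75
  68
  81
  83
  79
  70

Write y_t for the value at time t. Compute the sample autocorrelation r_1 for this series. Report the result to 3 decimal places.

-0.043

Mean ȳ = (79 + 91 + 75 + 68 + 81 + 83 + 79 + 70)/8 = 78.2500
Deviations from mean: 0.7500, 12.7500, -3.2500, -10.2500, 2.7500, 4.7500, 0.7500, -8.2500
Σ(y_t−ȳ)(y_{t+1}−ȳ) = (9.5625) + (-41.4375) + (33.3125) + (-28.1875) + (13.0625) + (3.5625) + (-6.1875) = -16.3125
Denominator Σ(y_t−ȳ)² = 377.5000
r_1 = -16.3125 / 377.5000 = -0.043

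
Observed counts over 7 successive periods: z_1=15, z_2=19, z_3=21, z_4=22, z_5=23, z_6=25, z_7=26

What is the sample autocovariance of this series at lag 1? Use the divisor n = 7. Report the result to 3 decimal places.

Mean z̄ = (15 + 19 + 21 + 22 + 23 + 25 + 26)/7 = 21.5714
Σ_{t=1}^{6}(z_t−z̄)(z_{t+1}−z̄) = 38.8163
γ_1 = 38.8163 / 7 = 5.545

5.545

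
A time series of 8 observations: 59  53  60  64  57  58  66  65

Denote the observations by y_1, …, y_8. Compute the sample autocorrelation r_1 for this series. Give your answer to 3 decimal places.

Mean ȳ = (59 + 53 + 60 + 64 + 57 + 58 + 66 + 65)/8 = 60.2500
Numerator Σ_{t=1}^{7}(y_t−ȳ)(y_{t+1}−ȳ) = 19.4375
Denominator Σ(y_t−ȳ)² = 139.5000
r_1 = 19.4375 / 139.5000 = 0.139

0.139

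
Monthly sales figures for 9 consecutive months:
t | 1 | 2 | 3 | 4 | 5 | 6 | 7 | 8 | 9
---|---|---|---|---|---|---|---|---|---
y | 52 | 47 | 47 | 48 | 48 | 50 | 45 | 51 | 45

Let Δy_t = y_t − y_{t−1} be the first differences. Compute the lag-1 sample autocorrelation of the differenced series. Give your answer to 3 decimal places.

-0.606

First differences Δy: -5, 0, 1, 0, 2, -5, 6, -6
Mean of differences = -0.8750
Numerator Σ(Δy_t−Δȳ)(Δy_{t+1}−Δȳ) = -73.2656
Denominator Σ(Δy_t−Δȳ)² = 120.8750
r_1(Δy) = -73.2656 / 120.8750 = -0.606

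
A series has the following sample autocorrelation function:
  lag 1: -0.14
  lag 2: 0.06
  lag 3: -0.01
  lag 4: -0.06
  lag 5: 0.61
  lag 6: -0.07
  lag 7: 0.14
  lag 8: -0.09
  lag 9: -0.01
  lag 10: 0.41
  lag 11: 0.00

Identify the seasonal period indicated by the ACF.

5

The largest autocorrelation is r_5 = 0.61, with a weaker echo at lag 10 (0.41); the remaining lags stay at or below 0.14.
The dominant spike at lag 5 indicates a seasonal period of 5.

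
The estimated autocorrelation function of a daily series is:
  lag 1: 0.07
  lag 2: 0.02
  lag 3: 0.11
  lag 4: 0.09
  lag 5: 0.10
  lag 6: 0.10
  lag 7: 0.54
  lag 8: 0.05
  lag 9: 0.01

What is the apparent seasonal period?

The largest autocorrelation is r_7 = 0.54; the remaining lags stay at or below 0.11.
The dominant spike at lag 7 indicates a seasonal period of 7.

7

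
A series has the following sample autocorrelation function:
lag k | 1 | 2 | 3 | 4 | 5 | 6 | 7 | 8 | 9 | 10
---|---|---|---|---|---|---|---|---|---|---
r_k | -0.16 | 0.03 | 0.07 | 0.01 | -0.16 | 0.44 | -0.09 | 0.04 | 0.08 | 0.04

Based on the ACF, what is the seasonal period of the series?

The largest autocorrelation is r_6 = 0.44; the remaining lags stay at or below 0.08.
The dominant spike at lag 6 indicates a seasonal period of 6.

6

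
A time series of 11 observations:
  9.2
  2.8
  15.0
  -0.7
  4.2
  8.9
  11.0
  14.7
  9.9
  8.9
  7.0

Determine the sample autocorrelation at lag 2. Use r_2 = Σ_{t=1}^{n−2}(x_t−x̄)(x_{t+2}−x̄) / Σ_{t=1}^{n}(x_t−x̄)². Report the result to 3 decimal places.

Mean x̄ = (9.2 + 2.8 + 15.0 − 0.7 + 4.2 + 8.9 + 11.0 + 14.7 + 9.9 + 8.9 + 7.0)/11 = 8.2636
Numerator Σ_{t=1}^{9}(x_t−x̄)(x_{t+2}−x̄) = 21.6855
Denominator Σ(x_t−x̄)² = 226.9655
r_2 = 21.6855 / 226.9655 = 0.096

0.096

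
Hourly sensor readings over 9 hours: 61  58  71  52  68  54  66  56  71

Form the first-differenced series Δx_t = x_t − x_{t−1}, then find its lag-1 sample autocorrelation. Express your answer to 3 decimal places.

First differences Δx: -3, 13, -19, 16, -14, 12, -10, 15
Mean of differences = 1.2500
Numerator Σ(Δx_t−Δx̄)(Δx_{t+1}−Δx̄) = -1251.0625
Denominator Σ(Δx_t−Δx̄)² = 1447.5000
r_1(Δx) = -1251.0625 / 1447.5000 = -0.864

-0.864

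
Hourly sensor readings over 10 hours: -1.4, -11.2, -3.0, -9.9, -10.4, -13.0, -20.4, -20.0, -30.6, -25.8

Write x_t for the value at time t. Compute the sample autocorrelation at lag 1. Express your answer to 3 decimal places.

0.561

Mean x̄ = (-1.4 − 11.2 − 3.0 − 9.9 − 10.4 − 13.0 − 20.4 − 20.0 − 30.6 − 25.8)/10 = -14.5700
Numerator Σ_{t=1}^{9}(x_t−x̄)(x_{t+1}−x̄) = 452.9901
Denominator Σ(x_t−x̄)² = 806.8810
r_1 = 452.9901 / 806.8810 = 0.561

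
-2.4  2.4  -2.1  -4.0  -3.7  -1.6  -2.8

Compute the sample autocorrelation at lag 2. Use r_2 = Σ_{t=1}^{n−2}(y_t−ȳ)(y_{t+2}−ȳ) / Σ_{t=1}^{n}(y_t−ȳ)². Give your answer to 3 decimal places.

Mean ȳ = (-2.4 + 2.4 − 2.1 − 4.0 − 3.7 − 1.6 − 2.8)/7 = -2.0286
Σ(y_t−ȳ)(y_{t+2}−ȳ) = (0.0265) + (-8.7306) + (0.1194) + (-0.8449) + (1.2894) = -8.1402
Denominator Σ(y_t−ȳ)² = 27.2143
r_2 = -8.1402 / 27.2143 = -0.299

-0.299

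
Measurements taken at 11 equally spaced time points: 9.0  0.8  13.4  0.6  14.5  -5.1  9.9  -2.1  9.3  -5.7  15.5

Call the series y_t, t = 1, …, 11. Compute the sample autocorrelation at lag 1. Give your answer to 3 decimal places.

Mean ȳ = (9.0 + 0.8 + 13.4 + 0.6 + 14.5 − 5.1 + 9.9 − 2.1 + 9.3 − 5.7 + 15.5)/11 = 5.4636
Numerator Σ_{t=1}^{10}(y_t−ȳ)(y_{t+1}−ȳ) = -495.8168
Denominator Σ(y_t−ȳ)² = 631.1055
r_1 = -495.8168 / 631.1055 = -0.786

-0.786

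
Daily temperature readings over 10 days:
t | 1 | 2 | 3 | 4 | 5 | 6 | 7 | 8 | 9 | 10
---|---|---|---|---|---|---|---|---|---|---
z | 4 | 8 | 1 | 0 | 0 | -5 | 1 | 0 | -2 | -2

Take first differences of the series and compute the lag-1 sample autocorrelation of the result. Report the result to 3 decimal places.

-0.485

First differences Δz: 4, -7, -1, 0, -5, 6, -1, -2, 0
Mean of differences = -0.6667
Numerator Σ(Δz_t−Δz̄)(Δz_{t+1}−Δz̄) = -62.1111
Denominator Σ(Δz_t−Δz̄)² = 128.0000
r_1(Δz) = -62.1111 / 128.0000 = -0.485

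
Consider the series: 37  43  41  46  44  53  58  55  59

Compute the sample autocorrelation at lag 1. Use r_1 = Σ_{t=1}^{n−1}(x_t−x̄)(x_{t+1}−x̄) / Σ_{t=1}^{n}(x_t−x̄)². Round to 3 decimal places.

0.565

Mean x̄ = (37 + 43 + 41 + 46 + 44 + 53 + 58 + 55 + 59)/9 = 48.4444
Numerator Σ_{t=1}^{8}(x_t−x̄)(x_{t+1}−x̄) = 287.0247
Denominator Σ(x_t−x̄)² = 508.2222
r_1 = 287.0247 / 508.2222 = 0.565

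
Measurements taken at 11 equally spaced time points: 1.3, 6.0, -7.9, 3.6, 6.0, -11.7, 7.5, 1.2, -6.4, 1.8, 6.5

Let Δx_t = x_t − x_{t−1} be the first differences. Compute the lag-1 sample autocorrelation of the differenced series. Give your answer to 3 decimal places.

First differences Δx: 4.7, -13.9, 11.5, 2.4, -17.7, 19.2, -6.3, -7.6, 8.2, 4.7
Mean of differences = 0.5200
Numerator Σ(Δx_t−Δx̄)(Δx_{t+1}−Δx̄) = -674.8464
Denominator Σ(Δx_t−Δx̄)² = 1219.3160
r_1(Δx) = -674.8464 / 1219.3160 = -0.553

-0.553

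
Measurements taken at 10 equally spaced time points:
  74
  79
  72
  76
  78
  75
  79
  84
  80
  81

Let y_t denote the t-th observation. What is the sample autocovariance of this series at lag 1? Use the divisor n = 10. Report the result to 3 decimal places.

Mean ȳ = (74 + 79 + 72 + 76 + 78 + 75 + 79 + 84 + 80 + 81)/10 = 77.8000
Σ_{t=1}^{9}(y_t−ȳ)(y_{t+1}−ȳ) = 22.7600
γ_1 = 22.7600 / 10 = 2.276

2.276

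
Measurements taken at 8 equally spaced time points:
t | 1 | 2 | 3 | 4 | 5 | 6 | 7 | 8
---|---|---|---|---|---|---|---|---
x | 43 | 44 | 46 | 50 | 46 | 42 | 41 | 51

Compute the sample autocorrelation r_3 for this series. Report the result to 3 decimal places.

-0.334

Mean x̄ = (43 + 44 + 46 + 50 + 46 + 42 + 41 + 51)/8 = 45.3750
Deviations from mean: -2.3750, -1.3750, 0.6250, 4.6250, 0.6250, -3.3750, -4.3750, 5.6250
Numerator Σ_{t=1}^{5}(x_t−x̄)(x_{t+3}−x̄) = -30.6719
Denominator Σ(x_t−x̄)² = 91.8750
r_3 = -30.6719 / 91.8750 = -0.334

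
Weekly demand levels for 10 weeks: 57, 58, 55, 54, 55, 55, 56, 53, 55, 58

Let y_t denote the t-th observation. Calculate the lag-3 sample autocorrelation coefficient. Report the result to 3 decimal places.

Mean ȳ = (57 + 58 + 55 + 54 + 55 + 55 + 56 + 53 + 55 + 58)/10 = 55.6000
Σ(y_t−ȳ)(y_{t+3}−ȳ) = (-2.2400) + (-1.4400) + (0.3600) + (-0.6400) + (1.5600) + (0.3600) + (0.9600) = -1.0800
Denominator Σ(y_t−ȳ)² = 24.4000
r_3 = -1.0800 / 24.4000 = -0.044

-0.044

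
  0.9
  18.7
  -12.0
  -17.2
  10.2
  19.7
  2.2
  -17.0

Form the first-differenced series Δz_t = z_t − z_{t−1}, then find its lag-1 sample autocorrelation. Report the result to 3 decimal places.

First differences Δz: 17.8, -30.7, -5.2, 27.4, 9.5, -17.5, -19.2
Mean of differences = -2.5571
Numerator Σ(Δz_t−Δz̄)(Δz_{t+1}−Δz̄) = -147.9818
Denominator Σ(Δz_t−Δz̄)² = 2756.4971
r_1(Δz) = -147.9818 / 2756.4971 = -0.054

-0.054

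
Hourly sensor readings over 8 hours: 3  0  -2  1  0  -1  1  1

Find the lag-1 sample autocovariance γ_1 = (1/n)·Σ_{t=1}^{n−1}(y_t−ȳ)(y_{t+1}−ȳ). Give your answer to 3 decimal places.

Mean ȳ = (3 + 0 − 2 + 1 + 0 − 1 + 1 + 1)/8 = 0.3750
Deviations: 2.6250, -0.3750, -2.3750, 0.6250, -0.3750, -1.3750, 0.6250, 0.6250
Σ_{t=1}^{7}(y_t−ȳ)(y_{t+1}−ȳ) = -1.7656
γ_1 = -1.7656 / 8 = -0.221

-0.221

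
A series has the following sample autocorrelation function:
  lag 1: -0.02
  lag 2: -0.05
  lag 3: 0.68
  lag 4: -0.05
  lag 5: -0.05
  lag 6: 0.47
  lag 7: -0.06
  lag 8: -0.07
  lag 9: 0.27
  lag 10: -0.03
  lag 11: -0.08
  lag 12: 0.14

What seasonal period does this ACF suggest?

3

The largest autocorrelation is r_3 = 0.68, with weaker echoes at lags 6 (0.47) and 9 (0.27); the remaining lags stay at or below 0.14.
The dominant spike at lag 3 indicates a seasonal period of 3.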